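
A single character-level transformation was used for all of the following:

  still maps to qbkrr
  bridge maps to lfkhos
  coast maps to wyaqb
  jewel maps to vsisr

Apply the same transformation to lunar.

rmnaf

s(18)→q(16) and t(19)→b(1) fit y≡11x+0 (mod 26); the inverse of 11 mod 26 is 19. This is an affine cipher: with a=0,…,z=25, each position x becomes (11x+0) mod 26.
On lunar: l(11)→11·11+0≡17=r; u(20)→11·20+0≡12=m; n(13)→11·13+0≡13=n; a(0)→11·0+0≡0=a; r(17)→11·17+0≡5=f (all mod 26).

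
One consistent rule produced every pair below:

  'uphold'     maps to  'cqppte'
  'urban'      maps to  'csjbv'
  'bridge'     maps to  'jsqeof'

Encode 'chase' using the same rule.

Shifts by position in uphold: pos 0: u→c (+8), pos 1: p→q (+1), pos 2: h→p (+8), pos 3: o→p (+1) — repeating every 2. A repeating key of period 2 is used — shifts +8, +1 over and over.
Applying it to chase: c+8=k, h+1=i, a+8=i, s+1=t, e+8=m.

kiitm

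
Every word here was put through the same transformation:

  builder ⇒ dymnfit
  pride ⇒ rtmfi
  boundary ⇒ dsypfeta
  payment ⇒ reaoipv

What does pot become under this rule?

Two shifts are in play — +4 for a/e/i/o/u, +2 for every other letter.
For pot: p(cons)+2=r, o(vowel)+4=s, t(cons)+2=v.

rsv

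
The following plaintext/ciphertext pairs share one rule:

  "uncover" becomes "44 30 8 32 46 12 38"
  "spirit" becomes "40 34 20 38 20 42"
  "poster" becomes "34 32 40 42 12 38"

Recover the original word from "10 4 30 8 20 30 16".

dancing

u(#21)→44 and n(#14)→30: differences scale by 2, so n = 2·pos + 2. With a=1..z=26, the number is 2·pos + 2.
Undoing it on 10 4 30 8 20 30 16: 10→(10−2)÷2=4=d, 4→(4−2)÷2=1=a, 30→(30−2)÷2=14=n, 8→(8−2)÷2=3=c, 20→(20−2)÷2=9=i, 30→(30−2)÷2=14=n, 16→(16−2)÷2=7=g.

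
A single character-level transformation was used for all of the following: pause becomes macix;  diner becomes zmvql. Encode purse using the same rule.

mazcx

Read the word backwards and shift each letter +8.
Applying it to purse: reverse → esrup; then shift: e+8=m, s+8=a, r+8=z, u+8=c, p+8=x.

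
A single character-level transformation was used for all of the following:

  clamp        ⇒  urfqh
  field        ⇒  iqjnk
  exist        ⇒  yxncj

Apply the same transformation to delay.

The output letters match the input read backwards, each shifted +5: clamp reversed is pmalc. Read the word backwards and shift each letter +5.
On delay: reverse → yaled; then shift: y+5=d, a+5=f, l+5=q, e+5=j, d+5=i.

dfqji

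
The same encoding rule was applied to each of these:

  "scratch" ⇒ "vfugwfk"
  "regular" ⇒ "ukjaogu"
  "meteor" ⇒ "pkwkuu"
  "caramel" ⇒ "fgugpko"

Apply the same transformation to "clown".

Vowels shift forward by 6 and consonants shift forward by 3.
On clown: c(cons)+3=f, l(cons)+3=o, o(vowel)+6=u, w(cons)+3=z, n(cons)+3=q.

fouzq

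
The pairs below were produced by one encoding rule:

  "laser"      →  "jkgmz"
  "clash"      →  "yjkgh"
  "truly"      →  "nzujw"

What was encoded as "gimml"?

sweep

l(11)→j(9) and a(0)→k(10) fit y≡7x+10 (mod 26); the inverse of 7 mod 26 is 15. Treating letters as 0–25, the rule is x ↦ 7x + 10 (mod 26).
Reversing it on gimml: g(6)→15·(6−10)≡18=s; i(8)→15·(8−10)≡22=w; m(12)→15·(12−10)≡4=e; m(12)→15·(12−10)≡4=e; l(11)→15·(11−10)≡15=p (all mod 26).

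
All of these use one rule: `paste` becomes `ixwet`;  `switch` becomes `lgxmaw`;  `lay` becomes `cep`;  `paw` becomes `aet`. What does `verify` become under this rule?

cjmviz

The output letters match the input read backwards, each shifted +4: paste reversed is etsap. Read the word backwards and shift each letter +4.
On verify: reverse → yfirev; then shift: y+4=c, f+4=j, i+4=m, r+4=v, e+4=i, v+4=z.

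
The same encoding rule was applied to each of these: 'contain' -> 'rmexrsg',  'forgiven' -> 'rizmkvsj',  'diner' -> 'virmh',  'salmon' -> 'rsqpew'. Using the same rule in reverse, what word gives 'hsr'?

nod

The output letters match the input read backwards, each shifted +4: contain reversed is niatnoc. The word is reversed, then every letter is shifted forward by 4.
Reversing it on hsr: shift back: h−4=d, s−4=o, r−4=n → don; then reverse → nod.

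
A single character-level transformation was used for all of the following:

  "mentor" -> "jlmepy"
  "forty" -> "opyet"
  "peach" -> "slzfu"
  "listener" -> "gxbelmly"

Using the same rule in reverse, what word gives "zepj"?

atom

Each letter's alphabet position (a=0..z=25) is mapped through 3·x+25 mod 26 — an affine cipher.
Decoding zepj: z(25)→9·(25−25)≡0=a; e(4)→9·(4−25)≡19=t; p(15)→9·(15−25)≡14=o; j(9)→9·(9−25)≡12=m (all mod 26).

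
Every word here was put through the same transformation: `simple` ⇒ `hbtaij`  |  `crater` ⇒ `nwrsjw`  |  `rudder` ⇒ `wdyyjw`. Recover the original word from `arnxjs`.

packet

s(18)→h(7) and i(8)→b(1) fit y≡11x+17 (mod 26); the inverse of 11 mod 26 is 19. Each letter's alphabet position (a=0..z=25) is mapped through 11·x+17 mod 26 — an affine cipher.
Decoding arnxjs: a(0)→19·(0−17)≡15=p; r(17)→19·(17−17)≡0=a; n(13)→19·(13−17)≡2=c; x(23)→19·(23−17)≡10=k; j(9)→19·(9−17)≡4=e; s(18)→19·(18−17)≡19=t (all mod 26).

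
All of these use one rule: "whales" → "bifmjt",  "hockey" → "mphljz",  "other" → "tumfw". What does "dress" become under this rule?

isjtx

It's a Vigenère-style cipher with numeric key [5,1]: position i shifts by key[i mod 2].
For dress: d+5=i, r+1=s, e+5=j, s+1=t, s+5=x.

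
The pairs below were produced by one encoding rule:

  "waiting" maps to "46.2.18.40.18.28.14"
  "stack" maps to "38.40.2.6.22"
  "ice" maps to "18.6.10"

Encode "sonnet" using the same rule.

w(#23)→46 and a(#1)→2: differences scale by 2, so n = 2·pos + 0. With a=1..z=26, the number is 2·pos.
On sonnet: s=19→38, o=15→30, n=14→28, n=14→28, e=5→10, t=20→40.

38.30.28.28.10.40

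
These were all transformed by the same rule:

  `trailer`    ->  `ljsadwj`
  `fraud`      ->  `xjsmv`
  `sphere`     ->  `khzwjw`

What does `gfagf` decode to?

onion

This is a Caesar cipher with shift 18.
Reversing it on gfagf: g−18=o, f−18=n, a−18=i, g−18=o, f−18=n.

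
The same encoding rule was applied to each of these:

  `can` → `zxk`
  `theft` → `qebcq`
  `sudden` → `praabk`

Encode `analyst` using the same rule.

xkxivpq

Compare letters: c→z is +23, a→x is +23, n→k is +23 — a constant shift. Each letter is shifted forward by 23 in the alphabet (a Caesar shift of +23).
For analyst: a+23=x, n+23=k, a+23=x, l+23=i, y+23=v, s+23=p, t+23=q.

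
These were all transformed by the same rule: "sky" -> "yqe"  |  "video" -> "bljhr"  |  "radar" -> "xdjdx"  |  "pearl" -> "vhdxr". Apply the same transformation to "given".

The shift depends on letter class: consonant s→y is +6, but vowel i→l is +3. Two shifts are in play — +3 for a/e/i/o/u, +6 for every other letter.
For given: g(cons)+6=m, i(vowel)+3=l, v(cons)+6=b, e(vowel)+3=h, n(cons)+6=t.

mlbht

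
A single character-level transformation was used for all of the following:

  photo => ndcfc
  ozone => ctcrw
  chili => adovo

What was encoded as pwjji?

berry

Treating letters as 0–25, the rule is x ↦ 11x + 4 (mod 26).
Undoing it on pwjji: p(15)→19·(15−4)≡1=b; w(22)→19·(22−4)≡4=e; j(9)→19·(9−4)≡17=r; j(9)→19·(9−4)≡17=r; i(8)→19·(8−4)≡24=y (all mod 26).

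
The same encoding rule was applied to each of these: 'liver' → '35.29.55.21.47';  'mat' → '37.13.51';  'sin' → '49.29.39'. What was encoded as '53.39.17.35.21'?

uncle

The formula is n = 2×(alphabet index, a=1) + 11.
Undoing it on 53.39.17.35.21: 53→(53−11)÷2=21=u, 39→(39−11)÷2=14=n, 17→(17−11)÷2=3=c, 35→(35−11)÷2=12=l, 21→(21−11)÷2=5=e.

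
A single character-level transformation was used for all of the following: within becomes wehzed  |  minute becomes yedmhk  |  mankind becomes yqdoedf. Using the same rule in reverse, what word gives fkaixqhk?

decorate

w(22)→w(22) and i(8)→e(4) fit y≡5x+16 (mod 26); the inverse of 5 mod 26 is 21. Each letter's alphabet position (a=0..z=25) is mapped through 5·x+16 mod 26 — an affine cipher.
Undoing it on fkaixqhk: f(5)→21·(5−16)≡3=d; k(10)→21·(10−16)≡4=e; a(0)→21·(0−16)≡2=c; i(8)→21·(8−16)≡14=o; x(23)→21·(23−16)≡17=r; q(16)→21·(16−16)≡0=a; h(7)→21·(7−16)≡19=t; k(10)→21·(10−16)≡4=e (all mod 26).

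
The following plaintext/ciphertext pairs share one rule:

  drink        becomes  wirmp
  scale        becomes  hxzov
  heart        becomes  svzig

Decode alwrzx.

zodiac

Each pair mirrors across the alphabet (d↔w, r↔i, i↔r): positions sum to 25. Each letter is replaced by its mirror in the alphabet: a↔z, b↔y, c↔x, and so on (the Atbash cipher).
Reversing it on alwrzx: a↔z, l↔o, w↔d, r↔i, z↔a, x↔c.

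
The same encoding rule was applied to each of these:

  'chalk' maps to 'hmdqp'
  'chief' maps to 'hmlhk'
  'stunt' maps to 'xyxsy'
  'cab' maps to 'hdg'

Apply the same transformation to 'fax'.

kdc

The shift depends on letter class: consonant c→h is +5, but vowel a→d is +3. Two shifts are in play — +3 for a/e/i/o/u, +5 for every other letter.
For fax: f(cons)+5=k, a(vowel)+3=d, x(cons)+5=c.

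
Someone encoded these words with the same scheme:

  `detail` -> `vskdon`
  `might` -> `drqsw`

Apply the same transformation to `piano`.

The word is reversed, then every letter is shifted forward by 10.
On piano: reverse → onaip; then shift: o+10=y, n+10=x, a+10=k, i+10=s, p+10=z.

yxksz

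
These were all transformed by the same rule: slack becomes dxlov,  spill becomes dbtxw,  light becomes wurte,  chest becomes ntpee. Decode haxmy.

woman

Shifts by position in slack: pos 0: s→d (+11), pos 1: l→x (+12), pos 2: a→l (+11), pos 3: c→o (+12) — repeating every 2. It's a Vigenère-style cipher with numeric key [11,12]: position i shifts by key[i mod 2].
Decoding haxmy: h−11=w, a−12=o, x−11=m, m−12=a, y−11=n.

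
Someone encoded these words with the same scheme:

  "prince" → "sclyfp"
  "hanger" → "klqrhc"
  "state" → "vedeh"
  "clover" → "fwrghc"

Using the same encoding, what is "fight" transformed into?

The shifts repeat in a cycle of length 2: positions 0,1,… shift by +3, +11, then the pattern repeats.
For fight: f+3=i, i+11=t, g+3=j, h+11=s, t+3=w.

itjsw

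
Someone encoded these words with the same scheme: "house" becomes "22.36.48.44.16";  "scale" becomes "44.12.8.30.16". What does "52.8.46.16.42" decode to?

water

h(#8)→22 and o(#15)→36: differences scale by 2, so n = 2·pos + 6. Each letter becomes 2×(its alphabet position, a=1..z=26) + 6.
Undoing it on 52.8.46.16.42: 52→(52−6)÷2=23=w, 8→(8−6)÷2=1=a, 46→(46−6)÷2=20=t, 16→(16−6)÷2=5=e, 42→(42−6)÷2=18=r.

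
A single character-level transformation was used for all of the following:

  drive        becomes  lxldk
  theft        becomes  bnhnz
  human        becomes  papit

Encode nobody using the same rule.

vuewjb

Shifts by position in drive: pos 0: d→l (+8), pos 1: r→x (+6), pos 2: i→l (+3), pos 3: v→d (+8), pos 4: e→k (+6) — repeating every 3. It's a Vigenère-style cipher with numeric key [8,6,3]: position i shifts by key[i mod 3].
On nobody: n+8=v, o+6=u, b+3=e, o+8=w, d+6=j, y+3=b.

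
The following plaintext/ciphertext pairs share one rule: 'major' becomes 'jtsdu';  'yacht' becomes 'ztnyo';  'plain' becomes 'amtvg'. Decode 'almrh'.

m(12)→j(9) and a(0)→t(19) fit y≡23x+19 (mod 26); the inverse of 23 mod 26 is 17. Each letter's alphabet position (a=0..z=25) is mapped through 23·x+19 mod 26 — an affine cipher.
Decoding almrh: a(0)→17·(0−19)≡15=p; l(11)→17·(11−19)≡20=u; m(12)→17·(12−19)≡11=l; r(17)→17·(17−19)≡18=s; h(7)→17·(7−19)≡4=e (all mod 26).

pulse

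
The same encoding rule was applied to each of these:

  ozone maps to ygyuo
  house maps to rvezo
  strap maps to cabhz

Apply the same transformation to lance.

It's a Vigenère-style cipher with numeric key [10,7]: position i shifts by key[i mod 2].
On lance: l+10=v, a+7=h, n+10=x, c+7=j, e+10=o.

vhxjo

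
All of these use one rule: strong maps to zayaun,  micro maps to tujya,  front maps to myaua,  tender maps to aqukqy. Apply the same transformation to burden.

igykqu

The shift depends on letter class: consonant s→z is +7, but vowel o→a is +12. The rule splits by letter class: vowels +12, consonants +7.
For burden: b(cons)+7=i, u(vowel)+12=g, r(cons)+7=y, d(cons)+7=k, e(vowel)+12=q, n(cons)+7=u.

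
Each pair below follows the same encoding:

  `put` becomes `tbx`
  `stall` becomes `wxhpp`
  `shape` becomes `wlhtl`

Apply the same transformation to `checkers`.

The rule splits by letter class: vowels +7, consonants +4.
For checkers: c(cons)+4=g, h(cons)+4=l, e(vowel)+7=l, c(cons)+4=g, k(cons)+4=o, e(vowel)+7=l, r(cons)+4=v, s(cons)+4=w.

gllgolvw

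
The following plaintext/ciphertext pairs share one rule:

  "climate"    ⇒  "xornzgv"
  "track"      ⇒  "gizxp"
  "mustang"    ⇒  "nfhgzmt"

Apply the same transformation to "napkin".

Letters are reflected about the middle of the alphabet (position → 25−position): Atbash.
For napkin: n↔m, a↔z, p↔k, k↔p, i↔r, n↔m.

mzkprm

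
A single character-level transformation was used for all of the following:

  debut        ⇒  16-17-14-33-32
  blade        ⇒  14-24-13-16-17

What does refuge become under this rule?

30-17-18-33-19-17

Letters become their 1-based position plus 12 (so a→13, b→14, …).
For refuge: r=18→30, e=5→17, f=6→18, u=21→33, g=7→19, e=5→17.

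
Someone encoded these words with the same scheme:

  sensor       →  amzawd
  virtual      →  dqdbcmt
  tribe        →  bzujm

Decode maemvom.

The shifts repeat in a cycle of length 3: positions 0,1,… shift by +8, +8, +12, then the pattern repeats.
Decoding maemvom: m−8=e, a−8=s, e−12=s, m−8=e, v−8=n, o−12=c, m−8=e.

essence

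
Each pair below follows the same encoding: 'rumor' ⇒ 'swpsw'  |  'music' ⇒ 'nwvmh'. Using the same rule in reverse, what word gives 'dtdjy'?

craft

The shift increases by 1 at each position, starting from +1: 1, 2, 3, ….
Undoing it on dtdjy: d−1=c, t−2=r, d−3=a, j−4=f, y−5=t.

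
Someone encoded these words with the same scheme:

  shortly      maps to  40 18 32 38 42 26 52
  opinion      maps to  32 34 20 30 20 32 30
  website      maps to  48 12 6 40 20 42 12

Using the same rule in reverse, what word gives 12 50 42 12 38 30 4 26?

s(#19)→40 and h(#8)→18: differences scale by 2, so n = 2·pos + 2. Each letter becomes 2×(its alphabet position, a=1..z=26) + 2.
Reversing it on 12 50 42 12 38 30 4 26: 12→(12−2)÷2=5=e, 50→(50−2)÷2=24=x, 42→(42−2)÷2=20=t, 12→(12−2)÷2=5=e, 38→(38−2)÷2=18=r, 30→(30−2)÷2=14=n, 4→(4−2)÷2=1=a, 26→(26−2)÷2=12=l.

external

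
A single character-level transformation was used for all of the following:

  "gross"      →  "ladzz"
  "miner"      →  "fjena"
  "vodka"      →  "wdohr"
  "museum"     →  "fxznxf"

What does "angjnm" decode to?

relief

g(6)→l(11) and r(17)→a(0) fit y≡25x+17 (mod 26); the inverse of 25 mod 26 is 25. Treating letters as 0–25, the rule is x ↦ 25x + 17 (mod 26).
Undoing it on angjnm: a(0)→25·(0−17)≡17=r; n(13)→25·(13−17)≡4=e; g(6)→25·(6−17)≡11=l; j(9)→25·(9−17)≡8=i; n(13)→25·(13−17)≡4=e; m(12)→25·(12−17)≡5=f (all mod 26).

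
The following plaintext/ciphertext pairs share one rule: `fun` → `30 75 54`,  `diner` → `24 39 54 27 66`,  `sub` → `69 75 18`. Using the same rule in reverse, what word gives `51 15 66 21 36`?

f(#6)→30 and u(#21)→75: differences scale by 3, so n = 3·pos + 12. With a=1..z=26, the number is 3·pos + 12.
Decoding 51 15 66 21 36: 51→(51−12)÷3=13=m, 15→(15−12)÷3=1=a, 66→(66−12)÷3=18=r, 21→(21−12)÷3=3=c, 36→(36−12)÷3=8=h.

march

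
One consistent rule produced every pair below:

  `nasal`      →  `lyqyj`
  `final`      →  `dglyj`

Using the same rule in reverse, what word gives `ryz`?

Compare letters: n→l is +24, a→y is +24, s→q is +24 — a constant shift. This is a Caesar cipher with shift 24.
Undoing it on ryz: r−24=t, y−24=a, z−24=b.

tab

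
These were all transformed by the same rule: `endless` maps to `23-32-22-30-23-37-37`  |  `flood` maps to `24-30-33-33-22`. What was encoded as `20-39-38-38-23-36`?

e is letter #5 and maps to 23: an offset of 18. The number is (letter's place in the alphabet, a=1) + 18.
Decoding 20-39-38-38-23-36: 20→(20−18)÷1=2=b, 39→(39−18)÷1=21=u, 38→(38−18)÷1=20=t, 38→(38−18)÷1=20=t, 23→(23−18)÷1=5=e, 36→(36−18)÷1=18=r.

butter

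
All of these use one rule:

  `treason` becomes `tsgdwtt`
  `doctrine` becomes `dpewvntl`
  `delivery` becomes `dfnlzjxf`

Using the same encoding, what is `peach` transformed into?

pfcfl

In treason: t→t is +0, r→s is +1, e→g is +2, a→d is +3 — the shift increases by 1 each position. The shift increases by 1 at each position, starting from +0: 0, 1, 2, ….
Applying it to peach: p+0=p, e+1=f, a+2=c, c+3=f, h+4=l.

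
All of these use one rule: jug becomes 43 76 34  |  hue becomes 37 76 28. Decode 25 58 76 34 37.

dough

j(#10)→43 and u(#21)→76: differences scale by 3, so n = 3·pos + 13. The formula is n = 3×(alphabet index, a=1) + 13.
Reversing it on 25 58 76 34 37: 25→(25−13)÷3=4=d, 58→(58−13)÷3=15=o, 76→(76−13)÷3=21=u, 34→(34−13)÷3=7=g, 37→(37−13)÷3=8=h.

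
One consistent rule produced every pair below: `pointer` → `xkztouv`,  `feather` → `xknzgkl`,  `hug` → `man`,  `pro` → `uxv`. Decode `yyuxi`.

cross

The output letters match the input read backwards, each shifted +6: pointer reversed is retniop. Read the word backwards and shift each letter +6.
Undoing it on yyuxi: shift back: y−6=s, y−6=s, u−6=o, x−6=r, i−6=c → ssorc; then reverse → cross.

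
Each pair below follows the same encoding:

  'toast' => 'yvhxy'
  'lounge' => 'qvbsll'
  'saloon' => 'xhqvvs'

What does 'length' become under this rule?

qlslym

Two shifts are in play — +7 for a/e/i/o/u, +5 for every other letter.
Applying it to length: l(cons)+5=q, e(vowel)+7=l, n(cons)+5=s, g(cons)+5=l, t(cons)+5=y, h(cons)+5=m.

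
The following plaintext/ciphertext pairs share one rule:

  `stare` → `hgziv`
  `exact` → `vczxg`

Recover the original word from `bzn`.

yam

Each letter is replaced by its mirror in the alphabet: a↔z, b↔y, c↔x, and so on (the Atbash cipher).
Decoding bzn: b↔y, z↔a, n↔m.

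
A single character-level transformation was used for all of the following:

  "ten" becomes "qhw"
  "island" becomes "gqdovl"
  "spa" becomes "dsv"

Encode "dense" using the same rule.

hvqhg

The output letters match the input read backwards, each shifted +3: ten reversed is net. Read the word backwards and shift each letter +3.
For dense: reverse → esned; then shift: e+3=h, s+3=v, n+3=q, e+3=h, d+3=g.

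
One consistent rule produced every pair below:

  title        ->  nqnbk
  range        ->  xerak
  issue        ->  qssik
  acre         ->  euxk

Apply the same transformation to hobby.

vmzzo

This is an affine cipher: with a=0,…,z=25, each position x becomes (21x+4) mod 26.
Applying it to hobby: h(7)→21·7+4≡21=v; o(14)→21·14+4≡12=m; b(1)→21·1+4≡25=z; b(1)→21·1+4≡25=z; y(24)→21·24+4≡14=o (all mod 26).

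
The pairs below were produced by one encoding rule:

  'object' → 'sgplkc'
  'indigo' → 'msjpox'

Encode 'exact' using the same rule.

icgjb

In object: o→s is +4, b→g is +5, j→p is +6, e→l is +7 — the shift increases by 1 each position. Letter i (0-indexed) is shifted by i+4, so successive shifts are 4, 5, 6, ….
Applying it to exact: e+4=i, x+5=c, a+6=g, c+7=j, t+8=b.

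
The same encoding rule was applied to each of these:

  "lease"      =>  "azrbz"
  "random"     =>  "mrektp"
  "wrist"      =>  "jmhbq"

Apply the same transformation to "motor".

ptqtm

Each letter's alphabet position (a=0..z=25) is mapped through 15·x+17 mod 26 — an affine cipher.
On motor: m(12)→15·12+17≡15=p; o(14)→15·14+17≡19=t; t(19)→15·19+17≡16=q; o(14)→15·14+17≡19=t; r(17)→15·17+17≡12=m (all mod 26).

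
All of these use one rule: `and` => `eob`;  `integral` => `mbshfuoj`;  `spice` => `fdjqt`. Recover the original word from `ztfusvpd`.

The output letters match the input read backwards, each shifted +1: and reversed is dna. Two steps: reverse the string, then apply a Caesar shift of +1.
Reversing it on ztfusvpd: shift back: z−1=y, t−1=s, f−1=e, u−1=t, s−1=r, v−1=u, p−1=o, d−1=c → ysetruoc; then reverse → courtesy.

courtesy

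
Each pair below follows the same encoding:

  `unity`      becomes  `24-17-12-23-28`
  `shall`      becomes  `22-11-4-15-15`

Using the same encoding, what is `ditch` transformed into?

Each letter is replaced by its alphabet position (a=1..z=26) + 3.
Applying it to ditch: d=4→7, i=9→12, t=20→23, c=3→6, h=8→11.

7-12-23-6-11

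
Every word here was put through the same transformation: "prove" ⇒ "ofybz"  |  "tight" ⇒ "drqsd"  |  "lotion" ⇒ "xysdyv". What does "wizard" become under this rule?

Read the word backwards and shift each letter +10.
Applying it to wizard: reverse → draziw; then shift: d+10=n, r+10=b, a+10=k, z+10=j, i+10=s, w+10=g.

nbkjsg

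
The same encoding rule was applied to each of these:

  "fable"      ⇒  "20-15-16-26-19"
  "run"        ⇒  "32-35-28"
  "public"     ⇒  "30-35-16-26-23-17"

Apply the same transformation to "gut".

f is letter #6 and maps to 20: an offset of 14. Letters become their 1-based position plus 14 (so a→15, b→16, …).
For gut: g=7→21, u=21→35, t=20→34.

21-35-34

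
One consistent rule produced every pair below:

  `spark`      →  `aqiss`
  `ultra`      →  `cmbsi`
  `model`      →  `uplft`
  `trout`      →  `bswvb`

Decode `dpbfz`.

voter

Shifts by position in spark: pos 0: s→a (+8), pos 1: p→q (+1), pos 2: a→i (+8), pos 3: r→s (+1) — repeating every 2. A repeating key of period 2 is used — shifts +8, +1 over and over.
Undoing it on dpbfz: d−8=v, p−1=o, b−8=t, f−1=e, z−8=r.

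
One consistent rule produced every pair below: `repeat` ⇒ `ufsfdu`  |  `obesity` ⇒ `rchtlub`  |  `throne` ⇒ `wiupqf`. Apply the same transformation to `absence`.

The shifts repeat in a cycle of length 2: positions 0,1,… shift by +3, +1, then the pattern repeats.
On absence: a+3=d, b+1=c, s+3=v, e+1=f, n+3=q, c+1=d, e+3=h.

dcvfqdh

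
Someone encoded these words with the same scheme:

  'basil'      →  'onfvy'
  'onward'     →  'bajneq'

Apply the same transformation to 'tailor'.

gnvybe

Compare letters: b→o is +13, a→n is +13, s→f is +13 — a constant shift. This is a Caesar cipher with shift 13.
Applying it to tailor: t+13=g, a+13=n, i+13=v, l+13=y, o+13=b, r+13=e.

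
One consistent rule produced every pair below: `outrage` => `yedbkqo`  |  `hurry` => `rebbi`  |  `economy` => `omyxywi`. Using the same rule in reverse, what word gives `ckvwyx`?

salmon

It's a constant shift of +10 (ROT10).
Reversing it on ckvwyx: c−10=s, k−10=a, v−10=l, w−10=m, y−10=o, x−10=n.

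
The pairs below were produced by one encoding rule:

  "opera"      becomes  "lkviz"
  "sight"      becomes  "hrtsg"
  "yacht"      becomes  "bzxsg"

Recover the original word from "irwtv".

ridge

Each pair mirrors across the alphabet (o↔l, p↔k, e↔v): positions sum to 25. Letters are reflected about the middle of the alphabet (position → 25−position): Atbash.
Undoing it on irwtv: i↔r, r↔i, w↔d, t↔g, v↔e.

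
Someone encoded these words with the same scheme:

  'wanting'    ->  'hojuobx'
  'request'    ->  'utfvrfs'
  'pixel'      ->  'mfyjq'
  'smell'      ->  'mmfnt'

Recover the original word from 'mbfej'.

ideal

The output letters match the input read backwards, each shifted +1: wanting reversed is gnitnaw. Read the word backwards and shift each letter +1.
Undoing it on mbfej: shift back: m−1=l, b−1=a, f−1=e, e−1=d, j−1=i → laedi; then reverse → ideal.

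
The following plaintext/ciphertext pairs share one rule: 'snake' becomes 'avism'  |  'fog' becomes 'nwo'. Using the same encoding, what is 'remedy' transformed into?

Compare letters: s→a is +8, n→v is +8, a→i is +8 — a constant shift. Each letter is shifted forward by 8 in the alphabet (a Caesar shift of +8).
Applying it to remedy: r+8=z, e+8=m, m+8=u, e+8=m, d+8=l, y+8=g.

zmumlg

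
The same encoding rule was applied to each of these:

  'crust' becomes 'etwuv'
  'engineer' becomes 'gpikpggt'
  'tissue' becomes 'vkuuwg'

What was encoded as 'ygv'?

This is a Caesar cipher with shift 2.
Decoding ygv: y−2=w, g−2=e, v−2=t.

wet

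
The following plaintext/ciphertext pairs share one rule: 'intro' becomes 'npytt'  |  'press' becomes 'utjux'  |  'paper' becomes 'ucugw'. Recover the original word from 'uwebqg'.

puzzle

Shifts by position in intro: pos 0: i→n (+5), pos 1: n→p (+2), pos 2: t→y (+5), pos 3: r→t (+2) — repeating every 2. The shifts repeat in a cycle of length 2: positions 0,1,… shift by +5, +2, then the pattern repeats.
Undoing it on uwebqg: u−5=p, w−2=u, e−5=z, b−2=z, q−5=l, g−2=e.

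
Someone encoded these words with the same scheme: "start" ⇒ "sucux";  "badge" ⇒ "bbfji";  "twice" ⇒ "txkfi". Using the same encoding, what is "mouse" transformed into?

mpwvi

In start: s→s is +0, t→u is +1, a→c is +2, r→u is +3 — the shift increases by 1 each position. Each letter shifts forward by its position index (0, 1, 2, …) — the shift grows by one for each successive letter.
For mouse: m+0=m, o+1=p, u+2=w, s+3=v, e+4=i.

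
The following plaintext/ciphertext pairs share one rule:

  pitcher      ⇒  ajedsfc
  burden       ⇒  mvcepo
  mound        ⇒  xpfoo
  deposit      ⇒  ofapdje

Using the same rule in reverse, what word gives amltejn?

plastic

A repeating key of period 2 is used — shifts +11, +1 over and over.
Decoding amltejn: a−11=p, m−1=l, l−11=a, t−1=s, e−11=t, j−1=i, n−11=c.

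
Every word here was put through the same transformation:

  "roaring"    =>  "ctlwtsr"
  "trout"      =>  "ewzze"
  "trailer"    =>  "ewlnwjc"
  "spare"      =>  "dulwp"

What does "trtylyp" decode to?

imitate

Shifts by position in roaring: pos 0: r→c (+11), pos 1: o→t (+5), pos 2: a→l (+11), pos 3: r→w (+5) — repeating every 2. It's a Vigenère-style cipher with numeric key [11,5]: position i shifts by key[i mod 2].
Decoding trtylyp: t−11=i, r−5=m, t−11=i, y−5=t, l−11=a, y−5=t, p−11=e.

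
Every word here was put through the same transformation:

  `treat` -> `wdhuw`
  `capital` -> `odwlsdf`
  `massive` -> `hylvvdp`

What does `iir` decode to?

The output letters match the input read backwards, each shifted +3: treat reversed is taert. The word is reversed, then every letter is shifted forward by 3.
Reversing it on iir: shift back: i−3=f, i−3=f, r−3=o → ffo; then reverse → off.

off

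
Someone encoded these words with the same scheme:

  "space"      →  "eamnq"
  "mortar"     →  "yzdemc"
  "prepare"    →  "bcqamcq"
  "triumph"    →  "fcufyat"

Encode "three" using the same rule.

Shifts by position in space: pos 0: s→e (+12), pos 1: p→a (+11), pos 2: a→m (+12), pos 3: c→n (+11) — repeating every 2. A repeating key of period 2 is used — shifts +12, +11 over and over.
Applying it to three: t+12=f, h+11=s, r+12=d, e+11=p, e+12=q.

fsdpq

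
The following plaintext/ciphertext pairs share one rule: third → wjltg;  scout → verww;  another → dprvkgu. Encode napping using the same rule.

qcsrlpj

Shifts by position in third: pos 0: t→w (+3), pos 1: h→j (+2), pos 2: i→l (+3), pos 3: r→t (+2) — repeating every 2. A repeating key of period 2 is used — shifts +3, +2 over and over.
Applying it to napping: n+3=q, a+2=c, p+3=s, p+2=r, i+3=l, n+2=p, g+3=j.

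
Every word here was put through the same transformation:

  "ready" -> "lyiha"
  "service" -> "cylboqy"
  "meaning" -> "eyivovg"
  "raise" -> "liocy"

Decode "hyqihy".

decade

Each letter's alphabet position (a=0..z=25) is mapped through 17·x+8 mod 26 — an affine cipher.
Decoding hyqihy: h(7)→23·(7−8)≡3=d; y(24)→23·(24−8)≡4=e; q(16)→23·(16−8)≡2=c; i(8)→23·(8−8)≡0=a; h(7)→23·(7−8)≡3=d; y(24)→23·(24−8)≡4=e (all mod 26).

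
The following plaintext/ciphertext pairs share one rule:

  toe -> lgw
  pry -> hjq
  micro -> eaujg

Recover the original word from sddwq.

alley

Compare letters: t→l is +18, o→g is +18, e→w is +18 — a constant shift. This is a Caesar cipher with shift 18.
Decoding sddwq: s−18=a, d−18=l, d−18=l, w−18=e, q−18=y.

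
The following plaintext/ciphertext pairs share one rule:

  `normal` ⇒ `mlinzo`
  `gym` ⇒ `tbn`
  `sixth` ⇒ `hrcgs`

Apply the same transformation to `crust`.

This is the alphabet-reversal cipher (Atbash): a becomes z, b becomes y, etc.
For crust: c↔x, r↔i, u↔f, s↔h, t↔g.

xifhg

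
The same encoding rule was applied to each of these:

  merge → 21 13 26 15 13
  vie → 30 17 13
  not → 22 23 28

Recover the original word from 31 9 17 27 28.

waist

Letters become their 1-based position plus 8 (so a→9, b→10, …).
Undoing it on 31 9 17 27 28: 31→(31−8)÷1=23=w, 9→(9−8)÷1=1=a, 17→(17−8)÷1=9=i, 27→(27−8)÷1=19=s, 28→(28−8)÷1=20=t.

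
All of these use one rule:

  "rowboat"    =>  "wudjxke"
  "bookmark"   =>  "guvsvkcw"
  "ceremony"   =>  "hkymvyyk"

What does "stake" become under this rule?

In rowboat: r→w is +5, o→u is +6, w→d is +7, b→j is +8 — the shift increases by 1 each position. Each letter shifts forward by (position + 5), i.e. 5, 6, 7, … — the shift grows by one for each successive letter.
On stake: s+5=x, t+6=z, a+7=h, k+8=s, e+9=n.

xzhsn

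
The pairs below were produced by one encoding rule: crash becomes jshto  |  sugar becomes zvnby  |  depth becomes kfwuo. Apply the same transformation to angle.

Shifts by position in crash: pos 0: c→j (+7), pos 1: r→s (+1), pos 2: a→h (+7), pos 3: s→t (+1) — repeating every 2. It's a Vigenère-style cipher with numeric key [7,1]: position i shifts by key[i mod 2].
Applying it to angle: a+7=h, n+1=o, g+7=n, l+1=m, e+7=l.

honml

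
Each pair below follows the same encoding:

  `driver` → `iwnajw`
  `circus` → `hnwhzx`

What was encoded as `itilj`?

dodge

Compare letters: d→i is +5, r→w is +5, i→n is +5 — a constant shift. This is a Caesar cipher with shift 5.
Undoing it on itilj: i−5=d, t−5=o, i−5=d, l−5=g, j−5=e.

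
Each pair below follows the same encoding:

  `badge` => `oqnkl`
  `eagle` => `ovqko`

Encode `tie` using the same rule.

osd

The output letters match the input read backwards, each shifted +10: badge reversed is egdab. Read the word backwards and shift each letter +10.
On tie: reverse → eit; then shift: e+10=o, i+10=s, t+10=d.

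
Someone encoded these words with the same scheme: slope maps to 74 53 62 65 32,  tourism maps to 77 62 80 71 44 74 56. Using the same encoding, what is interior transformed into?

44 59 77 32 71 44 62 71

s(#19)→74 and l(#12)→53: differences scale by 3, so n = 3·pos + 17. The formula is n = 3×(alphabet index, a=1) + 17.
For interior: i=9→44, n=14→59, t=20→77, e=5→32, r=18→71, i=9→44, o=15→62, r=18→71.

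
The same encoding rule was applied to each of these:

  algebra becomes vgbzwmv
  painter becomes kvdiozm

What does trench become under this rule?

omzixc

Compare letters: a→v is +21, l→g is +21, g→b is +21 — a constant shift. It's a constant shift of +21 (ROT21).
On trench: t+21=o, r+21=m, e+21=z, n+21=i, c+21=x, h+21=c.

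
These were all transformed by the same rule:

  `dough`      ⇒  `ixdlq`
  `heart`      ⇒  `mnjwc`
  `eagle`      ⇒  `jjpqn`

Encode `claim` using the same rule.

Shifts by position in dough: pos 0: d→i (+5), pos 1: o→x (+9), pos 2: u→d (+9), pos 3: g→l (+5), pos 4: h→q (+9) — repeating every 3. It's a Vigenère-style cipher with numeric key [5,9,9]: position i shifts by key[i mod 3].
On claim: c+5=h, l+9=u, a+9=j, i+5=n, m+9=v.

hujnv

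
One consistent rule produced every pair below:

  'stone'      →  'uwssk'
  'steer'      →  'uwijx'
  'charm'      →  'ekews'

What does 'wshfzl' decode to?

In stone: s→u is +2, t→w is +3, o→s is +4, n→s is +5 — the shift increases by 1 each position. The shift increases by 1 at each position, starting from +2: 2, 3, 4, ….
Reversing it on wshfzl: w−2=u, s−3=p, h−4=d, f−5=a, z−6=t, l−7=e.

update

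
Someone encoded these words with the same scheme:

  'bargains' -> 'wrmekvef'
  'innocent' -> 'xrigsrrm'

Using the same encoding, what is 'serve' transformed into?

izviw

The output letters match the input read backwards, each shifted +4: bargains reversed is sniagrab. Read the word backwards and shift each letter +4.
For serve: reverse → evres; then shift: e+4=i, v+4=z, r+4=v, e+4=i, s+4=w.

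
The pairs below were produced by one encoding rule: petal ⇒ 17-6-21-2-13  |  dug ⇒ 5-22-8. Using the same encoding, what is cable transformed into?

p is letter #16 and maps to 17: an offset of 1. Each letter is replaced by its alphabet position (a=1..z=26) + 1.
For cable: c=3→4, a=1→2, b=2→3, l=12→13, e=5→6.

4-2-3-13-6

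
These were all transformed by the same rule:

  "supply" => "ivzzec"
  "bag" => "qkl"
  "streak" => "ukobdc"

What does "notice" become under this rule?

omsdyx

The output letters match the input read backwards, each shifted +10: supply reversed is ylppus. The word is reversed, then every letter is shifted forward by 10.
On notice: reverse → eciton; then shift: e+10=o, c+10=m, i+10=s, t+10=d, o+10=y, n+10=x.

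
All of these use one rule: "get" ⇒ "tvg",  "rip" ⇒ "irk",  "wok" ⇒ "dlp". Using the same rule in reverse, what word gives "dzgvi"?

Each pair mirrors across the alphabet (g↔t, e↔v, t↔g): positions sum to 25. Letters are reflected about the middle of the alphabet (position → 25−position): Atbash.
Reversing it on dzgvi: d↔w, z↔a, g↔t, v↔e, i↔r.

water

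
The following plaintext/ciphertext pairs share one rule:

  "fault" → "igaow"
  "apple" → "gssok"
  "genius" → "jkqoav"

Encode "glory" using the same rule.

jouub

The shift depends on letter class: consonant f→i is +3, but vowel a→g is +6. Two shifts are in play — +6 for a/e/i/o/u, +3 for every other letter.
On glory: g(cons)+3=j, l(cons)+3=o, o(vowel)+6=u, r(cons)+3=u, y(cons)+3=b.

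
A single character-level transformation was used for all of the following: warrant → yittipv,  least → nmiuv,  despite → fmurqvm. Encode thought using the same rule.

The shift depends on letter class: consonant w→y is +2, but vowel a→i is +8. Vowels shift forward by 8 and consonants shift forward by 2.
Applying it to thought: t(cons)+2=v, h(cons)+2=j, o(vowel)+8=w, u(vowel)+8=c, g(cons)+2=i, h(cons)+2=j, t(cons)+2=v.

vjwcijv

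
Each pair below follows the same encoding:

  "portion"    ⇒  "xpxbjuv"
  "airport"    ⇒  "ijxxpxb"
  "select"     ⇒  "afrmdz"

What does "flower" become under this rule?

Shifts by position in portion: pos 0: p→x (+8), pos 1: o→p (+1), pos 2: r→x (+6), pos 3: t→b (+8), pos 4: i→j (+1), pos 5: o→u (+6) — repeating every 3. The shifts repeat in a cycle of length 3: positions 0,1,… shift by +8, +1, +6, then the pattern repeats.
On flower: f+8=n, l+1=m, o+6=u, w+8=e, e+1=f, r+6=x.

nmuefx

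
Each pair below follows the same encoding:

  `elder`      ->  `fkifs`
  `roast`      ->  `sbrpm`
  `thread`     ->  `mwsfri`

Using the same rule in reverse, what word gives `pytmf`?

spite

e(4)→f(5) and l(11)→k(10) fit y≡23x+17 (mod 26); the inverse of 23 mod 26 is 17. Treating letters as 0–25, the rule is x ↦ 23x + 17 (mod 26).
Undoing it on pytmf: p(15)→17·(15−17)≡18=s; y(24)→17·(24−17)≡15=p; t(19)→17·(19−17)≡8=i; m(12)→17·(12−17)≡19=t; f(5)→17·(5−17)≡4=e (all mod 26).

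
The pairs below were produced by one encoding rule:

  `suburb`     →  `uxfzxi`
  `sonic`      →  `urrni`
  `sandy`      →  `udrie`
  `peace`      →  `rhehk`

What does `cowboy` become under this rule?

eraguf

The shift increases by 1 at each position, starting from +2: 2, 3, 4, ….
For cowboy: c+2=e, o+3=r, w+4=a, b+5=g, o+6=u, y+7=f.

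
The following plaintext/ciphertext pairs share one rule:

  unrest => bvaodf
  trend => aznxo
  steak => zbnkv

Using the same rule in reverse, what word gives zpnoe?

Each letter shifts forward by (position + 7), i.e. 7, 8, 9, … — the shift grows by one for each successive letter.
Undoing it on zpnoe: z−7=s, p−8=h, n−9=e, o−10=e, e−11=t.

sheet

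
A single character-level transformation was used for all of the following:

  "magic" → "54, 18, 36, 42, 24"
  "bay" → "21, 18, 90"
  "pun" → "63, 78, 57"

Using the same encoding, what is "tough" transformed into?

m(#13)→54 and a(#1)→18: differences scale by 3, so n = 3·pos + 15. With a=1..z=26, the number is 3·pos + 15.
For tough: t=20→75, o=15→60, u=21→78, g=7→36, h=8→39.

75, 60, 78, 36, 39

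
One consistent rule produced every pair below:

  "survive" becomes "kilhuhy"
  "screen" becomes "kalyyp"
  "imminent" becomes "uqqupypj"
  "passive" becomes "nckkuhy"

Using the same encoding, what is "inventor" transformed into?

s(18)→k(10) and u(20)→i(8) fit y≡25x+2 (mod 26); the inverse of 25 mod 26 is 25. Each letter's alphabet position (a=0..z=25) is mapped through 25·x+2 mod 26 — an affine cipher.
Applying it to inventor: i(8)→25·8+2≡20=u; n(13)→25·13+2≡15=p; v(21)→25·21+2≡7=h; e(4)→25·4+2≡24=y; n(13)→25·13+2≡15=p; t(19)→25·19+2≡9=j; o(14)→25·14+2≡14=o; r(17)→25·17+2≡11=l (all mod 26).

uphypjol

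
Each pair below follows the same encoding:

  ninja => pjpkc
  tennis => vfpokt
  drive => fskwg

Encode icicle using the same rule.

A repeating key of period 2 is used — shifts +2, +1 over and over.
On icicle: i+2=k, c+1=d, i+2=k, c+1=d, l+2=n, e+1=f.

kdkdnf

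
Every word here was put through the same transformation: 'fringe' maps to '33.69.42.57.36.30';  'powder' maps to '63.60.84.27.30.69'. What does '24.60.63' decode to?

Each letter becomes 3×(its alphabet position, a=1..z=26) + 15.
Undoing it on 24.60.63: 24→(24−15)÷3=3=c, 60→(60−15)÷3=15=o, 63→(63−15)÷3=16=p.

cop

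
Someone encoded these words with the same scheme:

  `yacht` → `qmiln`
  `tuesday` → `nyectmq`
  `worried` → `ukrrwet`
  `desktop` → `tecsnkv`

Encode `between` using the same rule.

Each letter's alphabet position (a=0..z=25) is mapped through 11·x+12 mod 26 — an affine cipher.
Applying it to between: b(1)→11·1+12≡23=x; e(4)→11·4+12≡4=e; t(19)→11·19+12≡13=n; w(22)→11·22+12≡20=u; e(4)→11·4+12≡4=e; e(4)→11·4+12≡4=e; n(13)→11·13+12≡25=z (all mod 26).

xenueez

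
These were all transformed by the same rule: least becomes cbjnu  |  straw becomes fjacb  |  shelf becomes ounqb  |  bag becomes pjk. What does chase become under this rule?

nbjql

The output letters match the input read backwards, each shifted +9: least reversed is tsael. Read the word backwards and shift each letter +9.
Applying it to chase: reverse → esahc; then shift: e+9=n, s+9=b, a+9=j, h+9=q, c+9=l.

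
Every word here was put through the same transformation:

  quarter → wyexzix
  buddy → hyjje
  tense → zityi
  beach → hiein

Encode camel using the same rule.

iesir

The shift depends on letter class: consonant q→w is +6, but vowel u→y is +4. Two shifts are in play — +4 for a/e/i/o/u, +6 for every other letter.
On camel: c(cons)+6=i, a(vowel)+4=e, m(cons)+6=s, e(vowel)+4=i, l(cons)+6=r.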